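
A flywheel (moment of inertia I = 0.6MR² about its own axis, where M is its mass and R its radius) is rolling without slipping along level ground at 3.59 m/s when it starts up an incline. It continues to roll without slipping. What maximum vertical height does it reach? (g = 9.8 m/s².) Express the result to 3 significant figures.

h ≈ 1.05 m

The moment of inertia is 0.6MR², giving k ≡ I/(MR²) = 0.6.
Since it rolls without slipping, ω = v/R and KE = ½Mv² + ½Iω² = ½(1+k)Mv² = (4/5)Mv².
All of this converts to potential energy at the highest point: (4/5)Mv₀² = Mgh.
Thus h = (1+k)v₀²/(2g) = 1.6 × 3.59² / (2 × 9.8) ≈ 1.05 m.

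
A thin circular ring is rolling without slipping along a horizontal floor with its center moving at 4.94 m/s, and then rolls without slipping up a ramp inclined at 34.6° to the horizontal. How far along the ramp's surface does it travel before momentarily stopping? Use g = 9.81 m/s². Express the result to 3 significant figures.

The moment of inertia is MR², giving k ≡ I/(MR²) = 1.
Rolling without slipping gives ω = v/R, so the total kinetic energy is ½Mv² + ½Iω² = ½(1+k)Mv² = Mv².
Setting this equal to Mgh gives the vertical rise h = (1+k)v₀²/(2g) = 2×4.94²/(2×9.81) = 2.488 m.
Along the incline, d = h/sinθ = 2.488/sin34.6° ≈ 4.38 m.

d ≈ 4.38 m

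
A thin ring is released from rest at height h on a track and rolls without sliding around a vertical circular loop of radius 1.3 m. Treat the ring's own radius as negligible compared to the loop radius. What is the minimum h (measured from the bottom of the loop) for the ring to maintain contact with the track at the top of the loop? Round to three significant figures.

With I = MR², the ratio k = I/(MR²) is 1.
At the top of the loop, the minimum-contact condition is Mg = Mv_top²/r, so v_top² = gr.
With ω = v/R, the kinetic energy at speed v is ½(1+k)Mv² = Mv².
Energy conservation from release (height h) to the top (height 2r): Mgh = Mg(2r) + M·gr.
Thus h_min = 2r + (1+k)r/2 = r(2 + 2/2) = 1.3 × 3 ≈ 3.90 m.

h_min ≈ 3.90 m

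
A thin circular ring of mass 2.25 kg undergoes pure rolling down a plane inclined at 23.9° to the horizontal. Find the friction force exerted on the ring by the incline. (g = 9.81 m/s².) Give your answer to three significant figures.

Here I = MR², so the shape factor k = I/(MR²) = 1.
Translational: Mg sinθ − f = Ma. Rotational about the CM: fR = Iα = kMRa, so f = kMa.
Combining, a = g sinθ/(1+k) and f = kMa = kMg sinθ/(1+k).
f = 1 × 2.25 × 9.81 × sin23.9° / 2 ≈ 4.47 N.

f ≈ 4.47 N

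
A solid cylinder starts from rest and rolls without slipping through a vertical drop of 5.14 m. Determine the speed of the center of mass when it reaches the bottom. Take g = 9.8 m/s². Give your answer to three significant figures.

Here I = (1/2)MR², so the shape factor k = I/(MR²) = 0.5.
Rolling without slipping gives ω = v/R, so the total kinetic energy is ½Mv² + ½Iω² = ½(1+k)Mv² = (3/4)Mv².
Setting Mgh = (3/4)Mv² gives v = √(2gh/(1+k)) = √(2·9.8·5.14/1.5) ≈ 8.20 m/s.

v ≈ 8.20 m/s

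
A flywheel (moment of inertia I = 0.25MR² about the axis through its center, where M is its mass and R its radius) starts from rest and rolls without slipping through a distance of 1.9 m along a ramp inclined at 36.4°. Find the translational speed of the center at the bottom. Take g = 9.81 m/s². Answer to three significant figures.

With I = 0.25MR², the ratio k = I/(MR²) is 0.25.
Pure rolling means v = ωR; then KE = ½Mv² + ½I(v/R)² = ½(1+k)Mv² = (5/8)Mv².
The vertical drop is h = L sinθ = 1.9 × sin36.4° = 1.127 m.
Setting Mgh = (5/8)Mv² gives v = √(2gh/(1+k)) = √(2·9.81·1.127/1.25) ≈ 4.21 m/s.

v ≈ 4.21 m/s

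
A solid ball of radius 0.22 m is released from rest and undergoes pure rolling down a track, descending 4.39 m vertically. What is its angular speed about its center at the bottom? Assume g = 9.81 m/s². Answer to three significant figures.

The moment of inertia is (2/5)MR², giving k ≡ I/(MR²) = 0.4.
Pure rolling means v = ωR; then KE = ½Mv² + ½I(v/R)² = ½(1+k)Mv² = (7/10)Mv².
Energy conservation Mgh = ½(1+k)Mv² gives v = √(2gh/(1+k)) = √(2 × 9.81 × 4.39 / 1.4) = 7.844 m/s.
Then ω = v/R = 7.844 / 0.22 ≈ 35.7 rad/s.

ω ≈ 35.7 rad/s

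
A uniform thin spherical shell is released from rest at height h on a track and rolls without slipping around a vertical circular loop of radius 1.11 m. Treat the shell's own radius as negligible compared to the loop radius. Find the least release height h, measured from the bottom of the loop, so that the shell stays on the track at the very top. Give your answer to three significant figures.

With I = (2/3)MR², the ratio k = I/(MR²) is 2/3.
At the top of the loop, the minimum-contact condition is Mg = Mv_top²/r, so v_top² = gr.
With ω = v/R, the kinetic energy at speed v is ½(1+k)Mv² = (5/6)Mv².
Energy conservation from release (height h) to the top (height 2r): Mgh = Mg(2r) + (5/6)M·gr.
Thus h_min = 2r + (1+k)r/2 = r(2 + 1.667/2) = 1.11 × 2.833 ≈ 3.15 m.

h_min ≈ 3.15 m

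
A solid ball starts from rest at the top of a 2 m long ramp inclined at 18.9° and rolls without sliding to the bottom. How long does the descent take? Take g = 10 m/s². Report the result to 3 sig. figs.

t ≈ 1.31 s

With I = (2/5)MR², the ratio k = I/(MR²) is 0.4.
Along the incline Mg sinθ − f = Ma, and torque about the center fR = Iα = kMR²(a/R) gives f = kMa.
Hence a = g sinθ/(1+k) = 10×sin18.9°/1.4 = 2.314 m/s².
Starting from rest, L = ½at², so t = √(2L/a) = √(2×2/2.314) ≈ 1.31 s.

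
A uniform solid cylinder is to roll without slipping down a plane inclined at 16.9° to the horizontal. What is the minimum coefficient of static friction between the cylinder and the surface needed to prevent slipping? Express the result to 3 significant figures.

For this body I = (1/2)MR², i.e. k = I/(MR²) = 0.5.
Along the incline Mg sinθ − f = Ma, and torque about the center fR = Iα = kMR²(a/R) gives f = kMa.
These give a = g sinθ/(1+k) and the required friction f = kMg sinθ/(1+k).
The normal force is N = Mg cosθ, so μ_min = f/N = k tanθ/(1+k).
μ_min = 0.5 × tan16.9° / 1.5 ≈ 0.101.

μ_min ≈ 0.101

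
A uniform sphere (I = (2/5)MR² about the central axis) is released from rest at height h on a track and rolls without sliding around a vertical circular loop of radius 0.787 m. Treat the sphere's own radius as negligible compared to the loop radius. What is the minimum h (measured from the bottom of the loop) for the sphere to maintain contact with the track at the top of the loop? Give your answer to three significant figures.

h_min ≈ 2.12 m

Here I = (2/5)MR², so the shape factor k = I/(MR²) = 0.4.
At the top, contact is just lost when gravity alone supplies the centripetal force: Mg = Mv_top²/r, i.e. v_top² = gr.
With ω = v/R, the kinetic energy at speed v is ½(1+k)Mv² = (7/10)Mv².
Energy conservation from release (height h) to the top (height 2r): Mgh = Mg(2r) + (7/10)M·gr.
Thus h_min = 2r + (1+k)r/2 = r(2 + 1.4/2) = 0.787 × 2.7 ≈ 2.12 m.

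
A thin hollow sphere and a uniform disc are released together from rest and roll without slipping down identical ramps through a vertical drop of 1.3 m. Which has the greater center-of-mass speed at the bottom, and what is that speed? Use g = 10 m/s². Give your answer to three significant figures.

the uniform disc, at v ≈ 4.16 m/s

For rolling without slipping, Mgh = ½(1+k)Mv² where k = I/(MR²), so v = √(2gh/(1+k)).
Thin hollow sphere: k = 2/3, giving v = √(2×10×1.3/1.667) = 3.95 m/s.
Uniform disc: k = 0.5, giving v = √(2×10×1.3/1.5) = 4.163 m/s.
The smaller k wins: the uniform disc, at ≈ 4.16 m/s.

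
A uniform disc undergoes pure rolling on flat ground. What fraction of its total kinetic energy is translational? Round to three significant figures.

Here I = (1/2)MR², so the shape factor k = I/(MR²) = 0.5.
Since ω = v/R, the translational part is ½Mv² and the rotational part is ½I(v/R)² = ½kMv²; the total is ½(1+k)Mv².
The translational fraction is therefore 1/(1+k) = 1/1.5 ≈ 0.667.

fraction ≈ 0.667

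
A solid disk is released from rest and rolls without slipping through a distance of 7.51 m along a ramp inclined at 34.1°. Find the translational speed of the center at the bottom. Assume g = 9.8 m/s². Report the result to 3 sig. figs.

v ≈ 7.42 m/s

For this body I = (1/2)MR², i.e. k = I/(MR²) = 0.5.
Rolling without slipping gives ω = v/R, so the total kinetic energy is ½Mv² + ½Iω² = ½(1+k)Mv² = (3/4)Mv².
The vertical drop is h = L sinθ = 7.51 × sin34.1° = 4.21 m.
Setting Mgh = (3/4)Mv² gives v = √(2gh/(1+k)) = √(2·9.8·4.21/1.5) ≈ 7.42 m/s.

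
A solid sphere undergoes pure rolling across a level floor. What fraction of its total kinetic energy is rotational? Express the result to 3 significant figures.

With I = (2/5)MR², the ratio k = I/(MR²) is 0.4.
With ω = v/R, KE_trans = ½Mv² and KE_rot = ½Iω² = ½kMv², so KE_total = ½(1+k)Mv².
The rotational fraction is therefore k/(1+k) = 0.4/1.4 ≈ 0.286.

fraction ≈ 0.286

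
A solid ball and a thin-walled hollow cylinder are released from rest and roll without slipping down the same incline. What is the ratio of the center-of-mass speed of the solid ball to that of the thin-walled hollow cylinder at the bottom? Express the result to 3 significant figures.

v_ratio ≈ 1.20

Each satisfies Mgh = ½(1+k)Mv² with k = I/(MR²), so v ∝ 1/√(1+k).
For the solid ball k = 0.4; for the thin-walled hollow cylinder k = 1.
v₁/v₂ = √((1+k₂)/(1+k₁)) = √(2/1.4) ≈ 1.20.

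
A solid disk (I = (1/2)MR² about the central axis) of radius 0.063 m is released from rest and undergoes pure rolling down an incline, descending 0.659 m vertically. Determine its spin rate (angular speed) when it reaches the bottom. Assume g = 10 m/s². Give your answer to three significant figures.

The moment of inertia is (1/2)MR², giving k ≡ I/(MR²) = 0.5.
Pure rolling means v = ωR; then KE = ½Mv² + ½I(v/R)² = ½(1+k)Mv² = (3/4)Mv².
Energy conservation Mgh = ½(1+k)Mv² gives v = √(2gh/(1+k)) = √(2 × 10 × 0.659 / 1.5) = 2.964 m/s.
The angular speed follows from ω = v/R = 2.964/0.063 ≈ 47.1 rad/s.

ω ≈ 47.1 rad/s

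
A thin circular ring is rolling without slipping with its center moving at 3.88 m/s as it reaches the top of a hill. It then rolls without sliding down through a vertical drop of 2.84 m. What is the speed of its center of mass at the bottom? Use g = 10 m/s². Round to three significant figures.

v ≈ 6.59 m/s

For this body I = MR², i.e. k = I/(MR²) = 1.
Since it rolls without slipping, ω = v/R and KE = ½Mv² + ½Iω² = ½(1+k)Mv² = Mv².
Energy conservation: Mv₀² + Mgh = Mv², so v² = v₀² + 2gh/(1+k).
v = √(3.88² + 2×10×2.84/2) = √43.45 ≈ 6.59 m/s.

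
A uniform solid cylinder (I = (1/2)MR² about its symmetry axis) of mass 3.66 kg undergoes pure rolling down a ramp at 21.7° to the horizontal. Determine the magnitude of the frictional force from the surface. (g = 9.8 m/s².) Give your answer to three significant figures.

For this body I = (1/2)MR², i.e. k = I/(MR²) = 0.5.
Along the incline Mg sinθ − f = Ma, and torque about the center fR = Iα = kMR²(a/R) gives f = kMa.
Combining, a = g sinθ/(1+k) and f = kMa = kMg sinθ/(1+k).
f = 0.5 × 3.66 × 9.8 × sin21.7° / 1.5 ≈ 4.42 N.

f ≈ 4.42 N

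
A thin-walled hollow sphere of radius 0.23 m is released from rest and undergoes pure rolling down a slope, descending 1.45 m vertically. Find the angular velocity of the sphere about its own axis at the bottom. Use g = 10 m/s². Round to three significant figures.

ω ≈ 18.1 rad/s

For this body I = (2/3)MR², i.e. k = I/(MR²) = 2/3.
Since it rolls without slipping, ω = v/R and KE = ½Mv² + ½Iω² = ½(1+k)Mv² = (5/6)Mv².
Energy conservation Mgh = ½(1+k)Mv² gives v = √(2gh/(1+k)) = √(2 × 10 × 1.45 / 1.667) = 4.171 m/s.
Then ω = v/R = 4.171 / 0.23 ≈ 18.1 rad/s.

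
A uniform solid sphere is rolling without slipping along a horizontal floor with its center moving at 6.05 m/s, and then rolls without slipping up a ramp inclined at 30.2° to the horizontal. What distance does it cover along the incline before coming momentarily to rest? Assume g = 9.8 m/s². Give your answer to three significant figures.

For this body I = (2/5)MR², i.e. k = I/(MR²) = 0.4.
Rolling without slipping gives ω = v/R, so the total kinetic energy is ½Mv² + ½Iω² = ½(1+k)Mv² = (7/10)Mv².
Setting this equal to Mgh gives the vertical rise h = (1+k)v₀²/(2g) = 1.4×6.05²/(2×9.8) = 2.614 m.
Along the incline, d = h/sinθ = 2.614/sin30.2° ≈ 5.20 m.

d ≈ 5.20 m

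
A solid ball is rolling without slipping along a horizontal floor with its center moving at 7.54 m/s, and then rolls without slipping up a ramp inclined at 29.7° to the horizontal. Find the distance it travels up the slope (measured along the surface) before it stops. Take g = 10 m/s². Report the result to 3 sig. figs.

d ≈ 8.03 m

The moment of inertia is (2/5)MR², giving k ≡ I/(MR²) = 0.4.
Since it rolls without slipping, ω = v/R and KE = ½Mv² + ½Iω² = ½(1+k)Mv² = (7/10)Mv².
Setting this equal to Mgh gives the vertical rise h = (1+k)v₀²/(2g) = 1.4×7.54²/(2×10) = 3.98 m.
Along the incline, d = h/sinθ = 3.98/sin29.7° ≈ 8.03 m.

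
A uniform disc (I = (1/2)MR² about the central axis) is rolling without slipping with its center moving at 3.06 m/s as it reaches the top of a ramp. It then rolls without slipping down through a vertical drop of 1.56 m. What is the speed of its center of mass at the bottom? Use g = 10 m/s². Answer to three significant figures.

v ≈ 5.49 m/s

For this body I = (1/2)MR², i.e. k = I/(MR²) = 0.5.
Rolling without slipping gives ω = v/R, so the total kinetic energy is ½Mv² + ½Iω² = ½(1+k)Mv² = (3/4)Mv².
Energy conservation: (3/4)Mv₀² + Mgh = (3/4)Mv², so v² = v₀² + 2gh/(1+k).
v = √(3.06² + 2×10×1.56/1.5) = √30.16 ≈ 5.49 m/s.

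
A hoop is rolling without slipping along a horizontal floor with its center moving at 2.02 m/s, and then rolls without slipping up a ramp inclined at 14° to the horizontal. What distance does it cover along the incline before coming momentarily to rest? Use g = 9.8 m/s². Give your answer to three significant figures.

d ≈ 1.72 m

With I = MR², the ratio k = I/(MR²) is 1.
Rolling without slipping gives ω = v/R, so the total kinetic energy is ½Mv² + ½Iω² = ½(1+k)Mv² = Mv².
Setting this equal to Mgh gives the vertical rise h = (1+k)v₀²/(2g) = 2×2.02²/(2×9.8) = 0.4164 m.
The distance along the slope is d = h/sinθ = 0.4164/sin14° ≈ 1.72 m.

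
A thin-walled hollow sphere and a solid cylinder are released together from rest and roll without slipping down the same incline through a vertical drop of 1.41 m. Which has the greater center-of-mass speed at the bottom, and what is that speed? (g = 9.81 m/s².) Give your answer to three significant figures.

the solid cylinder, at v ≈ 4.29 m/s

For rolling without slipping, Mgh = ½(1+k)Mv² where k = I/(MR²), so v = √(2gh/(1+k)).
Thin-walled hollow sphere: k = 2/3, giving v = √(2×9.81×1.41/1.667) = 4.074 m/s.
Solid cylinder: k = 0.5, giving v = √(2×9.81×1.41/1.5) = 4.295 m/s.
The smaller k wins: the solid cylinder, at ≈ 4.29 m/s.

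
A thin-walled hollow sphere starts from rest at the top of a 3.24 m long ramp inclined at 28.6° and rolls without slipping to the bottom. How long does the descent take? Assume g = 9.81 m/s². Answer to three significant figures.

t ≈ 1.52 s

With I = (2/3)MR², the ratio k = I/(MR²) is 2/3.
Newton's second law down the slope: Mg sinθ − f = Ma. The torque equation fR = Iα (with α = a/R) gives f = kMa.
Hence a = g sinθ/(1+k) = 9.81×sin28.6°/1.667 = 2.818 m/s².
Starting from rest, L = ½at², so t = √(2L/a) = √(2×3.24/2.818) ≈ 1.52 s.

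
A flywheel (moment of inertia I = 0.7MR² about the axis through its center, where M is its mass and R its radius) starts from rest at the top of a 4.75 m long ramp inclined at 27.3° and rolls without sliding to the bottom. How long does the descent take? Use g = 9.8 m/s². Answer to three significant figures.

t ≈ 1.90 s

With I = 0.7MR², the ratio k = I/(MR²) is 0.7.
Translational: Mg sinθ − f = Ma. Rotational about the CM: fR = Iα = kMRa, so f = kMa.
Hence a = g sinθ/(1+k) = 9.8×sin27.3°/1.7 = 2.644 m/s².
With constant a from rest, t = √(2L/a) = √(2·4.75/2.644) ≈ 1.90 s.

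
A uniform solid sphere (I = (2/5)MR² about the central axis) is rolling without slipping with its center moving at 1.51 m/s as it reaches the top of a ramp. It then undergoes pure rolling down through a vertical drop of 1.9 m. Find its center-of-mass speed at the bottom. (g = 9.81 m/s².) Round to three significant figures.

For this body I = (2/5)MR², i.e. k = I/(MR²) = 0.4.
The rolling condition ω = v/R makes the rotational term ½I(v/R)² = ½kMv², so KE_total = ½(1+k)Mv² = (7/10)Mv².
Energy conservation: (7/10)Mv₀² + Mgh = (7/10)Mv², so v² = v₀² + 2gh/(1+k).
v = √(1.51² + 2×9.81×1.9/1.4) = √28.91 ≈ 5.38 m/s.

v ≈ 5.38 m/s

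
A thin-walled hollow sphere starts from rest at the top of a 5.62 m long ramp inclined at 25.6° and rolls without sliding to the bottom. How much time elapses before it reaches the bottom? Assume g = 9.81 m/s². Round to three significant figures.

t ≈ 2.10 s

For this body I = (2/3)MR², i.e. k = I/(MR²) = 2/3.
Translational: Mg sinθ − f = Ma. Rotational about the CM: fR = Iα = kMRa, so f = kMa.
Hence a = g sinθ/(1+k) = 9.81×sin25.6°/1.667 = 2.543 m/s².
With constant a from rest, t = √(2L/a) = √(2·5.62/2.543) ≈ 2.10 s.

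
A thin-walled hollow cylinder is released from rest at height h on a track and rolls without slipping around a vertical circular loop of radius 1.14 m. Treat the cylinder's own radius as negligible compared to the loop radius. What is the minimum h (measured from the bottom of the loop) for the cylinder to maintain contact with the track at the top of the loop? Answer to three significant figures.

The moment of inertia is MR², giving k ≡ I/(MR²) = 1.
At the top of the loop, the minimum-contact condition is Mg = Mv_top²/r, so v_top² = gr.
With ω = v/R, the kinetic energy at speed v is ½(1+k)Mv² = Mv².
Energy conservation from release (height h) to the top (height 2r): Mgh = Mg(2r) + M·gr.
Thus h_min = 2r + (1+k)r/2 = r(2 + 2/2) = 1.14 × 3 ≈ 3.42 m.

h_min ≈ 3.42 m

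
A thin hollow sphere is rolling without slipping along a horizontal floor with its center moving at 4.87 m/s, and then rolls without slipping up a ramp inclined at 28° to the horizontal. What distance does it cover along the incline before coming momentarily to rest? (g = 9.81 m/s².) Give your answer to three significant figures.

d ≈ 4.29 m

Here I = (2/3)MR², so the shape factor k = I/(MR²) = 2/3.
Pure rolling means v = ωR; then KE = ½Mv² + ½I(v/R)² = ½(1+k)Mv² = (5/6)Mv².
Setting this equal to Mgh gives the vertical rise h = (1+k)v₀²/(2g) = 1.667×4.87²/(2×9.81) = 2.015 m.
The distance along the slope is d = h/sinθ = 2.015/sin28° ≈ 4.29 m.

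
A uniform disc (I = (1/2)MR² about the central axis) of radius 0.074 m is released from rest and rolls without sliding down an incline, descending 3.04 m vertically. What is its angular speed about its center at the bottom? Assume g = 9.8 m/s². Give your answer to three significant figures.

ω ≈ 85.2 rad/s

Here I = (1/2)MR², so the shape factor k = I/(MR²) = 0.5.
Pure rolling means v = ωR; then KE = ½Mv² + ½I(v/R)² = ½(1+k)Mv² = (3/4)Mv².
Energy conservation Mgh = ½(1+k)Mv² gives v = √(2gh/(1+k)) = √(2 × 9.8 × 3.04 / 1.5) = 6.303 m/s.
The angular speed follows from ω = v/R = 6.303/0.074 ≈ 85.2 rad/s.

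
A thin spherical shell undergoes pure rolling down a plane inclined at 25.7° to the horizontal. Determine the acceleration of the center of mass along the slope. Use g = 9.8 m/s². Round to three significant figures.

Here I = (2/3)MR², so the shape factor k = I/(MR²) = 2/3.
Along the incline Mg sinθ − f = Ma, and torque about the center fR = Iα = kMR²(a/R) gives f = kMa.
Eliminating f: Mg sinθ = (1+k)Ma, so a = g sinθ/(1+k) = 9.8 × sin25.7° / 1.667 ≈ 2.55 m/s².

a ≈ 2.55 m/s²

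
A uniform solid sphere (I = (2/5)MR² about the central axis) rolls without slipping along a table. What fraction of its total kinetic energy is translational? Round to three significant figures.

fraction ≈ 0.714

Here I = (2/5)MR², so the shape factor k = I/(MR²) = 0.4.
With ω = v/R, KE_trans = ½Mv² and KE_rot = ½Iω² = ½kMv², so KE_total = ½(1+k)Mv².
The translational fraction is therefore 1/(1+k) = 1/1.4 ≈ 0.714.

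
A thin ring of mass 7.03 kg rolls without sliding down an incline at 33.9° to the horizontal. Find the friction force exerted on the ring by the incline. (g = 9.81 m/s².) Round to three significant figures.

f ≈ 19.2 N

With I = MR², the ratio k = I/(MR²) is 1.
Newton's second law down the slope: Mg sinθ − f = Ma. The torque equation fR = Iα (with α = a/R) gives f = kMa.
Combining, a = g sinθ/(1+k) and f = kMa = kMg sinθ/(1+k).
f = 1 × 7.03 × 9.81 × sin33.9° / 2 ≈ 19.2 N.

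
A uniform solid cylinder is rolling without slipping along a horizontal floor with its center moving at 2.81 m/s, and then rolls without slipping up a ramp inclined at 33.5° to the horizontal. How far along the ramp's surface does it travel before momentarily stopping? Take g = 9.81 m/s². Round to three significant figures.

Here I = (1/2)MR², so the shape factor k = I/(MR²) = 0.5.
The rolling condition ω = v/R makes the rotational term ½I(v/R)² = ½kMv², so KE_total = ½(1+k)Mv² = (3/4)Mv².
Setting this equal to Mgh gives the vertical rise h = (1+k)v₀²/(2g) = 1.5×2.81²/(2×9.81) = 0.6037 m.
The distance along the slope is d = h/sinθ = 0.6037/sin33.5° ≈ 1.09 m.

d ≈ 1.09 m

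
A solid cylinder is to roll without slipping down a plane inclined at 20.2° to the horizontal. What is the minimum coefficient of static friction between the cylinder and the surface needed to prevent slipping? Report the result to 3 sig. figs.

μ_min ≈ 0.123

Here I = (1/2)MR², so the shape factor k = I/(MR²) = 0.5.
Newton's second law down the slope: Mg sinθ − f = Ma. The torque equation fR = Iα (with α = a/R) gives f = kMa.
These give a = g sinθ/(1+k) and the required friction f = kMg sinθ/(1+k).
With N = Mg cosθ, the no-slip condition f ≤ μN gives μ_min = f/N = k tanθ/(1+k).
μ_min = 0.5 × tan20.2° / 1.5 ≈ 0.123.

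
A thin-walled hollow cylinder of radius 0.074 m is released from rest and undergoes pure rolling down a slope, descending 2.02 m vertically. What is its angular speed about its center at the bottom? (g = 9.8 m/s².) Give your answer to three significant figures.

For this body I = MR², i.e. k = I/(MR²) = 1.
Since it rolls without slipping, ω = v/R and KE = ½Mv² + ½Iω² = ½(1+k)Mv² = Mv².
Energy conservation Mgh = ½(1+k)Mv² gives v = √(2gh/(1+k)) = √(2 × 9.8 × 2.02 / 2) = 4.449 m/s.
The angular speed follows from ω = v/R = 4.449/0.074 ≈ 60.1 rad/s.

ω ≈ 60.1 rad/s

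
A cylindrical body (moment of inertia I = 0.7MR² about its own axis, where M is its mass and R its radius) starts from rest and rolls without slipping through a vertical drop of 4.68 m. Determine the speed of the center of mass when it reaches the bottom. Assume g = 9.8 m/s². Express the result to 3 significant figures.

The moment of inertia is 0.7MR², giving k ≡ I/(MR²) = 0.7.
Rolling without slipping gives ω = v/R, so the total kinetic energy is ½Mv² + ½Iω² = ½(1+k)Mv² = (17/20)Mv².
Energy conservation: Mgh = (17/20)Mv², so v = √(2gh/(1+k)) = √(2 × 9.8 × 4.68 / 1.7) ≈ 7.35 m/s.

v ≈ 7.35 m/s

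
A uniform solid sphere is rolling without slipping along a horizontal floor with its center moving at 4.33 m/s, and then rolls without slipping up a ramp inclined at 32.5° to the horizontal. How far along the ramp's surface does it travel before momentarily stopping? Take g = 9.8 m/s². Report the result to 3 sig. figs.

d ≈ 2.49 m

Here I = (2/5)MR², so the shape factor k = I/(MR²) = 0.4.
Rolling without slipping gives ω = v/R, so the total kinetic energy is ½Mv² + ½Iω² = ½(1+k)Mv² = (7/10)Mv².
Setting this equal to Mgh gives the vertical rise h = (1+k)v₀²/(2g) = 1.4×4.33²/(2×9.8) = 1.339 m.
Along the incline, d = h/sinθ = 1.339/sin32.5° ≈ 2.49 m.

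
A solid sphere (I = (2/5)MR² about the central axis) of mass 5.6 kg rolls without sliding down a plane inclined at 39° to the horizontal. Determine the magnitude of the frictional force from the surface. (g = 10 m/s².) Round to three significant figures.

f ≈ 10.1 N

Here I = (2/5)MR², so the shape factor k = I/(MR²) = 0.4.
Newton's second law down the slope: Mg sinθ − f = Ma. The torque equation fR = Iα (with α = a/R) gives f = kMa.
Combining, a = g sinθ/(1+k) and f = kMa = kMg sinθ/(1+k).
f = 0.4 × 5.6 × 10 × sin39° / 1.4 ≈ 10.1 N.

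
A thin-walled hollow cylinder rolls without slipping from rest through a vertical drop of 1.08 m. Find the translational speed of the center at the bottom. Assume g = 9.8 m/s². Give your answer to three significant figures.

With I = MR², the ratio k = I/(MR²) is 1.
The rolling condition ω = v/R makes the rotational term ½I(v/R)² = ½kMv², so KE_total = ½(1+k)Mv² = Mv².
Setting Mgh = Mv² gives v = √(2gh/(1+k)) = √(2·9.8·1.08/2) ≈ 3.25 m/s.

v ≈ 3.25 m/s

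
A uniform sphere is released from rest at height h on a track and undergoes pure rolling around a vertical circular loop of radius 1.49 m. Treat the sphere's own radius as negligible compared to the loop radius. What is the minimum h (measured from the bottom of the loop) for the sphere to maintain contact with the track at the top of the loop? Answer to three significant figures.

Here I = (2/5)MR², so the shape factor k = I/(MR²) = 0.4.
At the top of the loop, the minimum-contact condition is Mg = Mv_top²/r, so v_top² = gr.
With ω = v/R, the kinetic energy at speed v is ½(1+k)Mv² = (7/10)Mv².
Energy conservation from release (height h) to the top (height 2r): Mgh = Mg(2r) + (7/10)M·gr.
Thus h_min = 2r + (1+k)r/2 = r(2 + 1.4/2) = 1.49 × 2.7 ≈ 4.02 m.

h_min ≈ 4.02 m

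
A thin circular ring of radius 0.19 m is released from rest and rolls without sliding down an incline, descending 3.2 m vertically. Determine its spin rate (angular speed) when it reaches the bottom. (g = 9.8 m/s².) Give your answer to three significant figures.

ω ≈ 29.5 rad/s

With I = MR², the ratio k = I/(MR²) is 1.
Pure rolling means v = ωR; then KE = ½Mv² + ½I(v/R)² = ½(1+k)Mv² = Mv².
Energy conservation Mgh = ½(1+k)Mv² gives v = √(2gh/(1+k)) = √(2 × 9.8 × 3.2 / 2) = 5.6 m/s.
The angular speed follows from ω = v/R = 5.6/0.19 ≈ 29.5 rad/s.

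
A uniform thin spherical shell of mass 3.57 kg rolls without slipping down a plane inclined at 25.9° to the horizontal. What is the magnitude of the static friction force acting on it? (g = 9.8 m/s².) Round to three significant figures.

f ≈ 6.11 N

The moment of inertia is (2/3)MR², giving k ≡ I/(MR²) = 2/3.
Newton's second law down the slope: Mg sinθ − f = Ma. The torque equation fR = Iα (with α = a/R) gives f = kMa.
Combining, a = g sinθ/(1+k) and f = kMa = kMg sinθ/(1+k).
f = (2/3) × 3.57 × 9.8 × sin25.9° / 1.667 ≈ 6.11 N.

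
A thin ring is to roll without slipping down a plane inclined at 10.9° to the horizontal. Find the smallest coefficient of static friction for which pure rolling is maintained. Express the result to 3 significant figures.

μ_min ≈ 0.0963

With I = MR², the ratio k = I/(MR²) is 1.
Newton's second law down the slope: Mg sinθ − f = Ma. The torque equation fR = Iα (with α = a/R) gives f = kMa.
These give a = g sinθ/(1+k) and the required friction f = kMg sinθ/(1+k).
With N = Mg cosθ, the no-slip condition f ≤ μN gives μ_min = f/N = k tanθ/(1+k).
μ_min = 1 × tan10.9° / 2 ≈ 0.0963.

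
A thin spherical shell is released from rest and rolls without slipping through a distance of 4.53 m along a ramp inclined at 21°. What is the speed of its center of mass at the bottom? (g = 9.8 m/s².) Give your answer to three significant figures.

Here I = (2/3)MR², so the shape factor k = I/(MR²) = 2/3.
Pure rolling means v = ωR; then KE = ½Mv² + ½I(v/R)² = ½(1+k)Mv² = (5/6)Mv².
The vertical drop is h = L sinθ = 4.53 × sin21° = 1.623 m.
Setting Mgh = (5/6)Mv² gives v = √(2gh/(1+k)) = √(2·9.8·1.623/1.667) ≈ 4.37 m/s.

v ≈ 4.37 m/s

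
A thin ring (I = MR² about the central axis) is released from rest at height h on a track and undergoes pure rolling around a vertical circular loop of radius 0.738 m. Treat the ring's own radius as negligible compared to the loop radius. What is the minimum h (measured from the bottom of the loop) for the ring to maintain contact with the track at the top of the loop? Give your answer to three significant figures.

For this body I = MR², i.e. k = I/(MR²) = 1.
At the top, contact is just lost when gravity alone supplies the centripetal force: Mg = Mv_top²/r, i.e. v_top² = gr.
With ω = v/R, the kinetic energy at speed v is ½(1+k)Mv² = Mv².
Energy conservation from release (height h) to the top (height 2r): Mgh = Mg(2r) + M·gr.
Thus h_min = 2r + (1+k)r/2 = r(2 + 2/2) = 0.738 × 3 ≈ 2.21 m.

h_min ≈ 2.21 m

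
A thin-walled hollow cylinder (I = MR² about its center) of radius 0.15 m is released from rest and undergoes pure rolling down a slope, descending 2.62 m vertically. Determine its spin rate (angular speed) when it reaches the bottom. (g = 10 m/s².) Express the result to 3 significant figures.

For this body I = MR², i.e. k = I/(MR²) = 1.
Pure rolling means v = ωR; then KE = ½Mv² + ½I(v/R)² = ½(1+k)Mv² = Mv².
Energy conservation Mgh = ½(1+k)Mv² gives v = √(2gh/(1+k)) = √(2 × 10 × 2.62 / 2) = 5.119 m/s.
Then ω = v/R = 5.119 / 0.15 ≈ 34.1 rad/s.

ω ≈ 34.1 rad/s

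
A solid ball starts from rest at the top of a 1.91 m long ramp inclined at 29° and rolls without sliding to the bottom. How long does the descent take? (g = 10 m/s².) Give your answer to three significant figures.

t ≈ 1.05 s

The moment of inertia is (2/5)MR², giving k ≡ I/(MR²) = 0.4.
Translational: Mg sinθ − f = Ma. Rotational about the CM: fR = Iα = kMRa, so f = kMa.
Hence a = g sinθ/(1+k) = 10×sin29°/1.4 = 3.463 m/s².
With constant a from rest, t = √(2L/a) = √(2·1.91/3.463) ≈ 1.05 s.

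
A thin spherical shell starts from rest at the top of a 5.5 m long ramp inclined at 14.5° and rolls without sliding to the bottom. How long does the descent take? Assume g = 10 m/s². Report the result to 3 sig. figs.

t ≈ 2.71 s

The moment of inertia is (2/3)MR², giving k ≡ I/(MR²) = 2/3.
Translational: Mg sinθ − f = Ma. Rotational about the CM: fR = Iα = kMRa, so f = kMa.
Hence a = g sinθ/(1+k) = 10×sin14.5°/1.667 = 1.502 m/s².
With constant a from rest, t = √(2L/a) = √(2·5.5/1.502) ≈ 2.71 s.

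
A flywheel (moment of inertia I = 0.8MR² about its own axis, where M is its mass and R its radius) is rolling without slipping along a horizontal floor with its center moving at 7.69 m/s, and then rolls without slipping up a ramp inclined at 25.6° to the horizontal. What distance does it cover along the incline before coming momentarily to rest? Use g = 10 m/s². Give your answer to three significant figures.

d ≈ 12.3 m

Here I = 0.8MR², so the shape factor k = I/(MR²) = 0.8.
Since it rolls without slipping, ω = v/R and KE = ½Mv² + ½Iω² = ½(1+k)Mv² = (9/10)Mv².
Setting this equal to Mgh gives the vertical rise h = (1+k)v₀²/(2g) = 1.8×7.69²/(2×10) = 5.322 m.
The distance along the slope is d = h/sinθ = 5.322/sin25.6° ≈ 12.3 m.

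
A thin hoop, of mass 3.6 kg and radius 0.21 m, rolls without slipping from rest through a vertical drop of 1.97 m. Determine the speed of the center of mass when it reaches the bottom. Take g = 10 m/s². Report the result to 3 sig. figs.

The moment of inertia is MR², giving k ≡ I/(MR²) = 1.
Pure rolling means v = ωR; then KE = ½Mv² + ½I(v/R)² = ½(1+k)Mv² = Mv².
Energy conservation: Mgh = Mv², so v = √(2gh/(1+k)) = √(2 × 10 × 1.97 / 2) ≈ 4.44 m/s.

v ≈ 4.44 m/s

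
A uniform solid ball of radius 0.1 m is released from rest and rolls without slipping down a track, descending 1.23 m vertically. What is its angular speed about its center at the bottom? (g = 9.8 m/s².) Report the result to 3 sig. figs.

ω ≈ 41.5 rad/s

With I = (2/5)MR², the ratio k = I/(MR²) is 0.4.
Since it rolls without slipping, ω = v/R and KE = ½Mv² + ½Iω² = ½(1+k)Mv² = (7/10)Mv².
Energy conservation Mgh = ½(1+k)Mv² gives v = √(2gh/(1+k)) = √(2 × 9.8 × 1.23 / 1.4) = 4.15 m/s.
The angular speed follows from ω = v/R = 4.15/0.1 ≈ 41.5 rad/s.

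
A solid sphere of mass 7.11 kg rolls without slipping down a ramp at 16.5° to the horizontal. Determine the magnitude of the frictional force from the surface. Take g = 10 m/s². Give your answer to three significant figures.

For this body I = (2/5)MR², i.e. k = I/(MR²) = 0.4.
Translational: Mg sinθ − f = Ma. Rotational about the CM: fR = Iα = kMRa, so f = kMa.
Combining, a = g sinθ/(1+k) and f = kMa = kMg sinθ/(1+k).
f = 0.4 × 7.11 × 10 × sin16.5° / 1.4 ≈ 5.77 N.

f ≈ 5.77 N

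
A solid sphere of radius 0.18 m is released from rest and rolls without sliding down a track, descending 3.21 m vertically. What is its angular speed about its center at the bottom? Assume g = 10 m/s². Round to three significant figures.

ω ≈ 37.6 rad/s

For this body I = (2/5)MR², i.e. k = I/(MR²) = 0.4.
Pure rolling means v = ωR; then KE = ½Mv² + ½I(v/R)² = ½(1+k)Mv² = (7/10)Mv².
Energy conservation Mgh = ½(1+k)Mv² gives v = √(2gh/(1+k)) = √(2 × 10 × 3.21 / 1.4) = 6.772 m/s.
Then ω = v/R = 6.772 / 0.18 ≈ 37.6 rad/s.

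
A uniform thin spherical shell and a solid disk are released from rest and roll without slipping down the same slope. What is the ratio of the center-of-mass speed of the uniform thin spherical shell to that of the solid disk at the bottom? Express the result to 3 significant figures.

v_ratio ≈ 0.949

Each satisfies Mgh = ½(1+k)Mv² with k = I/(MR²), so v ∝ 1/√(1+k).
For the uniform thin spherical shell k = 2/3; for the solid disk k = 0.5.
v₁/v₂ = √((1+k₂)/(1+k₁)) = √(1.5/1.667) ≈ 0.949.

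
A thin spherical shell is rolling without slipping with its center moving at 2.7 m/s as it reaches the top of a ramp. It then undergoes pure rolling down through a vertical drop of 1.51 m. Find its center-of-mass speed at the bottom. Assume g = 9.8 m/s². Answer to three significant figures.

v ≈ 5.00 m/s

Here I = (2/3)MR², so the shape factor k = I/(MR²) = 2/3.
The rolling condition ω = v/R makes the rotational term ½I(v/R)² = ½kMv², so KE_total = ½(1+k)Mv² = (5/6)Mv².
Energy conservation: (5/6)Mv₀² + Mgh = (5/6)Mv², so v² = v₀² + 2gh/(1+k).
v = √(2.7² + 2×9.8×1.51/1.667) = √25.05 ≈ 5.00 m/s.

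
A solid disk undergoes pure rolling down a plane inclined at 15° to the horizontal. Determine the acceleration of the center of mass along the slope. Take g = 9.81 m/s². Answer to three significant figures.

The moment of inertia is (1/2)MR², giving k ≡ I/(MR²) = 0.5.
Translational: Mg sinθ − f = Ma. Rotational about the CM: fR = Iα = kMRa, so f = kMa.
Eliminating f: Mg sinθ = (1+k)Ma, so a = g sinθ/(1+k) = 9.81 × sin15° / 1.5 ≈ 1.69 m/s².

a ≈ 1.69 m/s²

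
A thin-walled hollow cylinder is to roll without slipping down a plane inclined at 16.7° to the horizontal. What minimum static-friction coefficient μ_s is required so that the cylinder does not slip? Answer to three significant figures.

For this body I = MR², i.e. k = I/(MR²) = 1.
Newton's second law down the slope: Mg sinθ − f = Ma. The torque equation fR = Iα (with α = a/R) gives f = kMa.
These give a = g sinθ/(1+k) and the required friction f = kMg sinθ/(1+k).
With N = Mg cosθ, the no-slip condition f ≤ μN gives μ_min = f/N = k tanθ/(1+k).
μ_min = 1 × tan16.7° / 2 ≈ 0.150.

μ_min ≈ 0.150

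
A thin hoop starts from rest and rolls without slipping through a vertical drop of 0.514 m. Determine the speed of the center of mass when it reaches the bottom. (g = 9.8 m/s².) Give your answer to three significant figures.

Here I = MR², so the shape factor k = I/(MR²) = 1.
The rolling condition ω = v/R makes the rotational term ½I(v/R)² = ½kMv², so KE_total = ½(1+k)Mv² = Mv².
Energy conservation: Mgh = Mv², so v = √(2gh/(1+k)) = √(2 × 9.8 × 0.514 / 2) ≈ 2.24 m/s.

v ≈ 2.24 m/s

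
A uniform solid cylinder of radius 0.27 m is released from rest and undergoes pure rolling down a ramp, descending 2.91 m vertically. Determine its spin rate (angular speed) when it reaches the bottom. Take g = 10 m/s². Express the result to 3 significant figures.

ω ≈ 23.1 rad/s

For this body I = (1/2)MR², i.e. k = I/(MR²) = 0.5.
Pure rolling means v = ωR; then KE = ½Mv² + ½I(v/R)² = ½(1+k)Mv² = (3/4)Mv².
Energy conservation Mgh = ½(1+k)Mv² gives v = √(2gh/(1+k)) = √(2 × 10 × 2.91 / 1.5) = 6.229 m/s.
Then ω = v/R = 6.229 / 0.27 ≈ 23.1 rad/s.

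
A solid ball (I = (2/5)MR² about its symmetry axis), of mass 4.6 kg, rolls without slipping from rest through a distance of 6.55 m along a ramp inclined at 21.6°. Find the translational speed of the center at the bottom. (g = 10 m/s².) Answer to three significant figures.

v ≈ 5.87 m/s

The moment of inertia is (2/5)MR², giving k ≡ I/(MR²) = 0.4.
The rolling condition ω = v/R makes the rotational term ½I(v/R)² = ½kMv², so KE_total = ½(1+k)Mv² = (7/10)Mv².
The vertical drop is h = L sinθ = 6.55 × sin21.6° = 2.411 m.
Setting Mgh = (7/10)Mv² gives v = √(2gh/(1+k)) = √(2·10·2.411/1.4) ≈ 5.87 m/s.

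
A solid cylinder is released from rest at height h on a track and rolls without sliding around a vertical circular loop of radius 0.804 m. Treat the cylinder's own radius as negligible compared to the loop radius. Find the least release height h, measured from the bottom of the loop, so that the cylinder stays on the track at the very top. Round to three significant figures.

h_min ≈ 2.21 m

Here I = (1/2)MR², so the shape factor k = I/(MR²) = 0.5.
At the top, contact is just lost when gravity alone supplies the centripetal force: Mg = Mv_top²/r, i.e. v_top² = gr.
With ω = v/R, the kinetic energy at speed v is ½(1+k)Mv² = (3/4)Mv².
Energy conservation from release (height h) to the top (height 2r): Mgh = Mg(2r) + (3/4)M·gr.
Thus h_min = 2r + (1+k)r/2 = r(2 + 1.5/2) = 0.804 × 2.75 ≈ 2.21 m.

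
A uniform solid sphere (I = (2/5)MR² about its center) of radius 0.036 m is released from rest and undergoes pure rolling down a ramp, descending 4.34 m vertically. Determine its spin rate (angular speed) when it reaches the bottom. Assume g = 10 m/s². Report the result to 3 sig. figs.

The moment of inertia is (2/5)MR², giving k ≡ I/(MR²) = 0.4.
The rolling condition ω = v/R makes the rotational term ½I(v/R)² = ½kMv², so KE_total = ½(1+k)Mv² = (7/10)Mv².
Energy conservation Mgh = ½(1+k)Mv² gives v = √(2gh/(1+k)) = √(2 × 10 × 4.34 / 1.4) = 7.874 m/s.
Then ω = v/R = 7.874 / 0.036 ≈ 219 rad/s.

ω ≈ 219 rad/s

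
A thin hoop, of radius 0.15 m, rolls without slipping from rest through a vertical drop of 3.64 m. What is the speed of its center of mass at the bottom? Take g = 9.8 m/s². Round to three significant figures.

v ≈ 5.97 m/s

Here I = MR², so the shape factor k = I/(MR²) = 1.
Rolling without slipping gives ω = v/R, so the total kinetic energy is ½Mv² + ½Iω² = ½(1+k)Mv² = Mv².
Setting Mgh = Mv² gives v = √(2gh/(1+k)) = √(2·9.8·3.64/2) ≈ 5.97 m/s.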